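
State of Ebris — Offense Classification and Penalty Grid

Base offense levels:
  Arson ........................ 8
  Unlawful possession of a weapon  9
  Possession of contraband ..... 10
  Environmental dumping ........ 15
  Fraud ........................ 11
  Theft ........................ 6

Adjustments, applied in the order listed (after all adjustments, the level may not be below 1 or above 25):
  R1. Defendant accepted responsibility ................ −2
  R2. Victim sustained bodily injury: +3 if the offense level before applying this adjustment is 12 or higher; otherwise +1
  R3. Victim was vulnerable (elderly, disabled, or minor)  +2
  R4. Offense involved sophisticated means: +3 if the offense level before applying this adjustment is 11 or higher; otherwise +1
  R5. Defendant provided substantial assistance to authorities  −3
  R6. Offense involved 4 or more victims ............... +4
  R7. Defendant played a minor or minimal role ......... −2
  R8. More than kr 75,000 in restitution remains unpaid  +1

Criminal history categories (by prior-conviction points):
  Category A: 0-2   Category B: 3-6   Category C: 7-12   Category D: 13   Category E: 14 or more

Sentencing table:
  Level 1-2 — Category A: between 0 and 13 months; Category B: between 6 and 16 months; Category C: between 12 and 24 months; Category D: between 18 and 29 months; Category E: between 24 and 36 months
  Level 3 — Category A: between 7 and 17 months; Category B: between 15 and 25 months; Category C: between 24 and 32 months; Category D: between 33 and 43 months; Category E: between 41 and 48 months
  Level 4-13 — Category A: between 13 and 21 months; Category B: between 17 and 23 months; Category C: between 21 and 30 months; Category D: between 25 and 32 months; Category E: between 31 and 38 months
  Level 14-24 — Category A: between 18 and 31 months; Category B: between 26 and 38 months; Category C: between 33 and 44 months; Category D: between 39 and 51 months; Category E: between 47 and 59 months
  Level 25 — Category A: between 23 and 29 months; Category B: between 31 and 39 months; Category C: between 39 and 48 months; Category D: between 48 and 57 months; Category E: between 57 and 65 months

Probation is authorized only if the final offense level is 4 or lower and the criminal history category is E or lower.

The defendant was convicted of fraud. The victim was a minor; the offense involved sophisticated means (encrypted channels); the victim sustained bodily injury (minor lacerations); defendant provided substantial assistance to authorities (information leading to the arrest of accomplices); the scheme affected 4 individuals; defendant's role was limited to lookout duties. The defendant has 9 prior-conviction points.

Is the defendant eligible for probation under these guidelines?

No

Base offense level for fraud: 11.
R2 applies (level before this adjustment is 11 < 12, so +1): 11 + 1 = 12.
R3 applies: 12 + 2 = 14.
R4 applies (level before this adjustment is 14 ≥ 11, so +3): 14 + 3 = 17.
R5 applies: 17 − 3 = 14.
R6 applies: 14 + 4 = 18.
R7 applies: 18 − 2 = 16.
Final offense level: 16.
Criminal history: 9 prior points → Category C (7-12).
Level 16 falls in the 14-24 band.
Grid: Level 14-24 × Category C = 33-44 months.
Probation check: level 16 > 4 and category C ≤ E → not eligible.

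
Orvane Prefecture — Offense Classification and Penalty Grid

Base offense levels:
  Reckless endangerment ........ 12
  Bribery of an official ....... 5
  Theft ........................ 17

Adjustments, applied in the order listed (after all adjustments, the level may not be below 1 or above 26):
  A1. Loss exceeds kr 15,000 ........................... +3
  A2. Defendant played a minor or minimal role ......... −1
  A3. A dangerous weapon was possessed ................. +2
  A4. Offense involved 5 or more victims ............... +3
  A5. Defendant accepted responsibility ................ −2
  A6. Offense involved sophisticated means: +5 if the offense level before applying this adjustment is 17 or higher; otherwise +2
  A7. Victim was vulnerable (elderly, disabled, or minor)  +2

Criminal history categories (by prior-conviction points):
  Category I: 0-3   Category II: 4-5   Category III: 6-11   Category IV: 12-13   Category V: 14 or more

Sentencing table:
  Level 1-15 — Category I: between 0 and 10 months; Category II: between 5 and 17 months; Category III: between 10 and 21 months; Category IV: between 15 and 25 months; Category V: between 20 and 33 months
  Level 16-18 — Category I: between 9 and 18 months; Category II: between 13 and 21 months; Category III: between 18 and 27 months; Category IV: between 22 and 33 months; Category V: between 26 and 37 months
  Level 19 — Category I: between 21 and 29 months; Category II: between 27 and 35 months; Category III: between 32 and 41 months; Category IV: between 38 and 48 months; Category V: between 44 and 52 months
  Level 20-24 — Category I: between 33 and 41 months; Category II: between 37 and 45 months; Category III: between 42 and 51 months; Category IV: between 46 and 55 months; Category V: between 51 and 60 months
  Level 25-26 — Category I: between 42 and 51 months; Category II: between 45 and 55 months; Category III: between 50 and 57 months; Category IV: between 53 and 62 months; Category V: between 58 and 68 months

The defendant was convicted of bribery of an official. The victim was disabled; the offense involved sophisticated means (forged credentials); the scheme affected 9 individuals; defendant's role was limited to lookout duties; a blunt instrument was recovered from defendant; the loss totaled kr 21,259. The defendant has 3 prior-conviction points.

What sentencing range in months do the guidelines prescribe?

9-18 months

Base offense level for bribery of an official: 5.
A1 applies: 5 + 3 = 8.
A2 applies: 8 − 1 = 7.
A3 applies: 7 + 2 = 9.
A4 applies: 9 + 3 = 12.
A6 applies (level before this adjustment is 12 < 17, so +2): 12 + 2 = 14.
A7 applies: 14 + 2 = 16.
Final offense level: 16.
Criminal history: 3 prior points → Category I (0-3).
Level 16 falls in the 16-18 band.
Grid: Level 16-18 × Category I = 9-18 months.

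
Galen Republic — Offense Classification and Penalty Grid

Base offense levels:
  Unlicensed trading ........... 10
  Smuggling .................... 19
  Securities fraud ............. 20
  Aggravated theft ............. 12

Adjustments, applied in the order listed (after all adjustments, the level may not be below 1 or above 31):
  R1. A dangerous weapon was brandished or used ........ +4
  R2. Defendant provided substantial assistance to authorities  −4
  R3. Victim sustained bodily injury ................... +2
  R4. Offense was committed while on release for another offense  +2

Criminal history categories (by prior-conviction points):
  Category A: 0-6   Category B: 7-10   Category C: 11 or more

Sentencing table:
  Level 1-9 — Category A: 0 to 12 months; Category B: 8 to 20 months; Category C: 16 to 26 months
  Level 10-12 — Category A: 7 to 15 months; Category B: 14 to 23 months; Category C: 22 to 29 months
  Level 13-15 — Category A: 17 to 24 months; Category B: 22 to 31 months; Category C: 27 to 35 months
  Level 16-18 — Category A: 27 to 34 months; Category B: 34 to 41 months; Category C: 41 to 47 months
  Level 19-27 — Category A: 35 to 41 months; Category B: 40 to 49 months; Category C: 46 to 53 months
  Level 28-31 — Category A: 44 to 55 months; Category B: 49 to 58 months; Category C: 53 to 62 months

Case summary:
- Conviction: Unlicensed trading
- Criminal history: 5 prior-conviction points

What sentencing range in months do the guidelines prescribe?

Base offense level for unlicensed trading: 10.
Final offense level: 10.
Criminal history: 5 prior points → Category A (0-6).
Level 10 falls in the 10-12 band.
Grid: Level 10-12 × Category A = 7-15 months.

7-15 months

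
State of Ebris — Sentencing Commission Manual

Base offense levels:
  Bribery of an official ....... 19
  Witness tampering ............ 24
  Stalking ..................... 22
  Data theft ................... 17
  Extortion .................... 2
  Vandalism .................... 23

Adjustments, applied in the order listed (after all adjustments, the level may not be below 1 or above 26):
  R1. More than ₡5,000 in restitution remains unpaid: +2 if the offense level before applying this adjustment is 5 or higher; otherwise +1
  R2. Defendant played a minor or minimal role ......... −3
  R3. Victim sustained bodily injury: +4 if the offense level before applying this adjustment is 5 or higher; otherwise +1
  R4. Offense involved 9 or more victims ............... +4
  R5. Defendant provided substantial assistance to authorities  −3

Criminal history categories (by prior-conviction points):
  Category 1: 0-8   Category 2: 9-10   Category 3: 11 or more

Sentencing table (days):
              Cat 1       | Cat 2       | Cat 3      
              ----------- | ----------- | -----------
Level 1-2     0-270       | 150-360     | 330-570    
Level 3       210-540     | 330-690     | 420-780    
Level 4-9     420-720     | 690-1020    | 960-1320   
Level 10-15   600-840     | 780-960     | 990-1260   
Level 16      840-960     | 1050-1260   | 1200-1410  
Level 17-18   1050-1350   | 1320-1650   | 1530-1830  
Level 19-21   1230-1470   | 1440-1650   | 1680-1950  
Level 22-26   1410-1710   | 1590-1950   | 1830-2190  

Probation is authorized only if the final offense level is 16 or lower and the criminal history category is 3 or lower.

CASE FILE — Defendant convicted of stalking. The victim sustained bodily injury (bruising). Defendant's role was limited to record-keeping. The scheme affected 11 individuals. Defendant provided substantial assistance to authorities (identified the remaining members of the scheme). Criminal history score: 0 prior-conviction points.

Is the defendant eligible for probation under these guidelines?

No

Base offense level for stalking: 22.
R1 does not apply.
R2 applies: 22 − 3 = 19.
R3 applies (level before this adjustment is 19 ≥ 5, so +4): 19 + 4 = 23.
R4 applies: 23 + 4 = 27.
R5 applies: 27 − 3 = 24.
Final offense level: 24.
Criminal history: 0 prior points → Category 1 (0-8).
Level 24 falls in the 22-26 band.
Grid: Level 22-26 × Category 1 = 1410-1710 days.
Probation check: level 24 > 16 and category 1 ≤ 3 → not eligible.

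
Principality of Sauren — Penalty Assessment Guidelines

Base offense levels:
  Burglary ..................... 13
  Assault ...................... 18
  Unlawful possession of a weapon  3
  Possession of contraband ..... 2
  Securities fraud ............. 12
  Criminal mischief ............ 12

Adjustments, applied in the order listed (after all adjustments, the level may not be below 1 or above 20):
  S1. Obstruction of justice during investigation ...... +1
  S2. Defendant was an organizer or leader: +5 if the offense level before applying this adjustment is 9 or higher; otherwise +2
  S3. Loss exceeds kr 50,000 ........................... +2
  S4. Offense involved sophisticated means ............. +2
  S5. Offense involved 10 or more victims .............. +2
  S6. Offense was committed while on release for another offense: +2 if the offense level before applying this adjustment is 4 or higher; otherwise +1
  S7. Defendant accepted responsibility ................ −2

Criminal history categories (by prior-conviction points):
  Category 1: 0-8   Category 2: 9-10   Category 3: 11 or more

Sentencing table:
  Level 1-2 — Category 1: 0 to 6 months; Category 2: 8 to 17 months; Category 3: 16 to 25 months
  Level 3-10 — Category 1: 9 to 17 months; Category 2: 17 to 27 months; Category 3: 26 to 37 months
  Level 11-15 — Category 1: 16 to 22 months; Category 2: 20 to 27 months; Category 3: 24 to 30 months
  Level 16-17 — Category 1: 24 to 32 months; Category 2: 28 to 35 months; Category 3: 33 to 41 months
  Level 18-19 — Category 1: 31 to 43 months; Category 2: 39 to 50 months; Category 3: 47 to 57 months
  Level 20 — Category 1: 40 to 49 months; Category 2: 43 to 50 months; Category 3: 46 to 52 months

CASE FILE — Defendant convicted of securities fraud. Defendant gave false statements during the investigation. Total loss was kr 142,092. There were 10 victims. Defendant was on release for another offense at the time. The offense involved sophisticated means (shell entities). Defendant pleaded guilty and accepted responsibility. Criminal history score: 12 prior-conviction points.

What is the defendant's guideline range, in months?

47-57 months

Base offense level for securities fraud: 12.
S1 applies: 12 + 1 = 13.
S3 applies: 13 + 2 = 15.
S4 applies: 15 + 2 = 17.
S5 applies: 17 + 2 = 19.
S6 applies (level before this adjustment is 19 ≥ 4, so +2): 19 + 2 = 21.
S7 applies: 21 − 2 = 19.
Final offense level: 19.
Criminal history: 12 prior points → Category 3 (11+).
Level 19 falls in the 18-19 band.
Grid: Level 18-19 × Category 3 = 47-57 months.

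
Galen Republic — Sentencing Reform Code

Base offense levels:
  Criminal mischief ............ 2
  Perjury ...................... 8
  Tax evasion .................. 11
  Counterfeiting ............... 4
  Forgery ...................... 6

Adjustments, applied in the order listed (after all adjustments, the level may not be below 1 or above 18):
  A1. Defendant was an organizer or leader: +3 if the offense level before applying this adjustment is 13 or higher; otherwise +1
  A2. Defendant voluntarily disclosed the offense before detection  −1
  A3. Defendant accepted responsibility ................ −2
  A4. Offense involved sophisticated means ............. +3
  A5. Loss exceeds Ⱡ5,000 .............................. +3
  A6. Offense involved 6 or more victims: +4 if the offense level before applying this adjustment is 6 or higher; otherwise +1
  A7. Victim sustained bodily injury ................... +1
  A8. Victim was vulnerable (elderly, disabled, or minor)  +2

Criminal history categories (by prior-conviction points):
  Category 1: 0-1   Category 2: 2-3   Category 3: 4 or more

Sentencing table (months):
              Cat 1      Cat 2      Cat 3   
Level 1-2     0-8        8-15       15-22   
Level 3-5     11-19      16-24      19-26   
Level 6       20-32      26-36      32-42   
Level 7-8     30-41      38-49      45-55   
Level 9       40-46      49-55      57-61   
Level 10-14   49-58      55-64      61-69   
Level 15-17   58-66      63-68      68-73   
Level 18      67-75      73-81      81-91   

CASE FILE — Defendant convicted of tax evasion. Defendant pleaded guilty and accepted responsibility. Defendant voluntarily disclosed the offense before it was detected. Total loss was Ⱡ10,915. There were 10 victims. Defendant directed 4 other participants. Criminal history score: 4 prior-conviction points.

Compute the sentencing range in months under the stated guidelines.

68-73 months

Base offense level for tax evasion: 11.
A1 applies (level before this adjustment is 11 < 13, so +1): 11 + 1 = 12.
A2 applies: 12 − 1 = 11.
A3 applies: 11 − 2 = 9.
A5 applies: 9 + 3 = 12.
A6 applies (level before this adjustment is 12 ≥ 6, so +4): 12 + 4 = 16.
Final offense level: 16.
Criminal history: 4 prior points → Category 3 (4+).
Level 16 falls in the 15-17 band.
Grid: Level 15-17 × Category 3 = 68-73 months.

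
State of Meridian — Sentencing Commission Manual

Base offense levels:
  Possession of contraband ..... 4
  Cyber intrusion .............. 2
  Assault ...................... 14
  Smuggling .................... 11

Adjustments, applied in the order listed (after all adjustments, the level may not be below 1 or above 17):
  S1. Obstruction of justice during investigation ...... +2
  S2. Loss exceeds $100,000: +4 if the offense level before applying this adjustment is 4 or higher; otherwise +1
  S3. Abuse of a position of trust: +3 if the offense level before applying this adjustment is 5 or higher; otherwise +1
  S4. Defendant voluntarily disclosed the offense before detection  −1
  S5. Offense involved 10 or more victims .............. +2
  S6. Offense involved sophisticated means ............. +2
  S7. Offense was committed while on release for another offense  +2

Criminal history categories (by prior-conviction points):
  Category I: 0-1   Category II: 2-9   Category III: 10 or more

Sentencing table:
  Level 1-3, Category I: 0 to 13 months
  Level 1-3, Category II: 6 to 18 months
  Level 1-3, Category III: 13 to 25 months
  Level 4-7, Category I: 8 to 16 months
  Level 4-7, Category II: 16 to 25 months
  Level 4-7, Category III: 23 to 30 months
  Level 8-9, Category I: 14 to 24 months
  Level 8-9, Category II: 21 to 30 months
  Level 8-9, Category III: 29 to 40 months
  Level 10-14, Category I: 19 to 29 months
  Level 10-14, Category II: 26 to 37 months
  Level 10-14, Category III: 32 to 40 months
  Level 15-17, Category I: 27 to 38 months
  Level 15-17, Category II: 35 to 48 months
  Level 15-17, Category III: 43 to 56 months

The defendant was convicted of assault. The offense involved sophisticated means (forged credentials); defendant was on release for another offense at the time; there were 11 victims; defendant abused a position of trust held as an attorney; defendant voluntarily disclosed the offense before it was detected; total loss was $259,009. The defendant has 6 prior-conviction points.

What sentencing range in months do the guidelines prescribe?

35-48 months

Base offense level for assault: 14.
S1 does not apply.
S2 applies (level before this adjustment is 14 ≥ 4, so +4): 14 + 4 = 18.
S3 applies (level before this adjustment is 18 ≥ 5, so +3): 18 + 3 = 21.
S4 applies: 21 − 1 = 20.
S5 applies: 20 + 2 = 22.
S6 applies: 22 + 2 = 24.
S7 applies: 24 + 2 = 26.
Level 26 exceeds the maximum of 17; capped at 17.
Final offense level: 17.
Criminal history: 6 prior points → Category II (2-9).
Level 17 falls in the 15-17 band.
Grid: Level 15-17 × Category II = 35-48 months.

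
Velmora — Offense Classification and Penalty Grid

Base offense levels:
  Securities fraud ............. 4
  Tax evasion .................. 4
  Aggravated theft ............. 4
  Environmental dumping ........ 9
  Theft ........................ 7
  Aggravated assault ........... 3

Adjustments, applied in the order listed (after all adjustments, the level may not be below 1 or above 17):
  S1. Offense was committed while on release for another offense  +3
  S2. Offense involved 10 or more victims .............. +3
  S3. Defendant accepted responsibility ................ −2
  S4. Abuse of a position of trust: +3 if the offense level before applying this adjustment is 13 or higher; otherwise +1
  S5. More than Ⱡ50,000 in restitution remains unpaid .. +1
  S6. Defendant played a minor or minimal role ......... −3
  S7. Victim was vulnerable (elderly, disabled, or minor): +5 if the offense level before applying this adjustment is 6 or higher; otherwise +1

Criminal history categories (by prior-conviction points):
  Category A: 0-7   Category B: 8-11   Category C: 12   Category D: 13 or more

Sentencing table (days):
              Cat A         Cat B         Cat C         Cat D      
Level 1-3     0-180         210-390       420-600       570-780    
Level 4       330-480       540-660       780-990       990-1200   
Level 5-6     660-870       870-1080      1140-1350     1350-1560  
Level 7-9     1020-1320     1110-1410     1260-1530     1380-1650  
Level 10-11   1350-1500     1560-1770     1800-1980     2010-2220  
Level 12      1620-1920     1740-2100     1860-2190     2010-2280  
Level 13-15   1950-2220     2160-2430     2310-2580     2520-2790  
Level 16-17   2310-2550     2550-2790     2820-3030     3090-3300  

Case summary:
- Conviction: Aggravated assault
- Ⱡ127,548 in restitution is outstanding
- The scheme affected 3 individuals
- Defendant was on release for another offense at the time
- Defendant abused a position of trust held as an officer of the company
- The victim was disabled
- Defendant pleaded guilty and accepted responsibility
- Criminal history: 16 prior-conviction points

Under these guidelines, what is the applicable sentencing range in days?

2010-2220 days

Base offense level for aggravated assault: 3.
S1 applies: 3 + 3 = 6.
S3 applies: 6 − 2 = 4.
S4 applies (level before this adjustment is 4 < 13, so +1): 4 + 1 = 5.
S5 applies: 5 + 1 = 6.
S6 does not apply.
S7 applies (level before this adjustment is 6 ≥ 6, so +5): 6 + 5 = 11.
Final offense level: 11.
Criminal history: 16 prior points → Category D (13+).
Level 11 falls in the 10-11 band.
Grid: Level 10-11 × Category D = 2010-2220 days.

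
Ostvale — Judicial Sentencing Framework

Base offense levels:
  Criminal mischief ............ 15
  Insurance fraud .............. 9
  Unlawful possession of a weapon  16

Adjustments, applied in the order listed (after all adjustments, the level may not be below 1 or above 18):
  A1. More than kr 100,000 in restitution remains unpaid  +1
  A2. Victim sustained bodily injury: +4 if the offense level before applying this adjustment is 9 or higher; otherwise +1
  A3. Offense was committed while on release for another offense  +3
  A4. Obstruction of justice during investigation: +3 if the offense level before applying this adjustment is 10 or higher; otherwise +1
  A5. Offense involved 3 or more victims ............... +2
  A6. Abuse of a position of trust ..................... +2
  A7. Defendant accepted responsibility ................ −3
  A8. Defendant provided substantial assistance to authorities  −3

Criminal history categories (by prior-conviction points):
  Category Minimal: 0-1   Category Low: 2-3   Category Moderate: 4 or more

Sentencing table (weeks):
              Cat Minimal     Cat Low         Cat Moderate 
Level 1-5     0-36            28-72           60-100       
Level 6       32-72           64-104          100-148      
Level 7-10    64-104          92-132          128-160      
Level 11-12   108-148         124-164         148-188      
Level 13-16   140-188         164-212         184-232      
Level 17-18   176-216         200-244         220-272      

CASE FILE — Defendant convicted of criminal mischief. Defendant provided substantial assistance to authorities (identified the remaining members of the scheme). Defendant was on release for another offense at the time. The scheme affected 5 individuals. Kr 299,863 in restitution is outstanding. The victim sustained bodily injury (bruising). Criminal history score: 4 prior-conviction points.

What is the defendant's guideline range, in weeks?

Base offense level for criminal mischief: 15.
A1 applies: 15 + 1 = 16.
A2 applies (level before this adjustment is 16 ≥ 9, so +4): 16 + 4 = 20.
A3 applies: 20 + 3 = 23.
A5 applies: 23 + 2 = 25.
A6 does not apply.
A8 applies: 25 − 3 = 22.
Level 22 exceeds the maximum of 18; capped at 18.
Final offense level: 18.
Criminal history: 4 prior points → Category Moderate (4+).
Level 18 falls in the 17-18 band.
Grid: Level 17-18 × Category Moderate = 220-272 weeks.

220-272 weeks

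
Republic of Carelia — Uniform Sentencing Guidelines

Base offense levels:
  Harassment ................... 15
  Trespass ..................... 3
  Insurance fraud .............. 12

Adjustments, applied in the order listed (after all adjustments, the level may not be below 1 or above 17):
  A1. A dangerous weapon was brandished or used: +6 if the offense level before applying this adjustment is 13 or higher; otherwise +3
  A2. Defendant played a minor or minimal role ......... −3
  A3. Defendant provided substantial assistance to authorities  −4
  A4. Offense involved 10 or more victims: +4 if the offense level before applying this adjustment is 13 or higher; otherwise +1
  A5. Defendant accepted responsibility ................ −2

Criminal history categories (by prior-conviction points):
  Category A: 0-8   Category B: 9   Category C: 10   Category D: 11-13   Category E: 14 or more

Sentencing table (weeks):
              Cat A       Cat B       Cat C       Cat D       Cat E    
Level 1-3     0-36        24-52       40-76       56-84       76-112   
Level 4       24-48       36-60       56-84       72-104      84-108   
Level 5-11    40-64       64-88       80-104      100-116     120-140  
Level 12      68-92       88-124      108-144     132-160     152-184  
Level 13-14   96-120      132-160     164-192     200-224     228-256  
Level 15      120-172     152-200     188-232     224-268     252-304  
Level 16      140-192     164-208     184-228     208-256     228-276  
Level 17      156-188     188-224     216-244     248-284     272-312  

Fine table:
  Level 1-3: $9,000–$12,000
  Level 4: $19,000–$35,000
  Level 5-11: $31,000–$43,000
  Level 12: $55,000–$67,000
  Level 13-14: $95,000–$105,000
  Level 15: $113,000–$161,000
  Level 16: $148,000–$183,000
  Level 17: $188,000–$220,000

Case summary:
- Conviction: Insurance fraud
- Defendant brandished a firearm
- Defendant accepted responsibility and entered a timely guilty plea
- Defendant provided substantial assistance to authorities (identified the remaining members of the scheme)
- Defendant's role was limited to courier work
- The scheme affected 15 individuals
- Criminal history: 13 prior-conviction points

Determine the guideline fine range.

Base offense level for insurance fraud: 12.
A1 applies (level before this adjustment is 12 < 13, so +3): 12 + 3 = 15.
A2 applies: 15 − 3 = 12.
A3 applies: 12 − 4 = 8.
A4 applies (level before this adjustment is 8 < 13, so +1): 8 + 1 = 9.
A5 applies: 9 − 2 = 7.
Final offense level: 7.
Level 7 falls in the 5-11 band.
Fine table: Level 5-11 → $31,000–$43,000.

$31,000–$43,000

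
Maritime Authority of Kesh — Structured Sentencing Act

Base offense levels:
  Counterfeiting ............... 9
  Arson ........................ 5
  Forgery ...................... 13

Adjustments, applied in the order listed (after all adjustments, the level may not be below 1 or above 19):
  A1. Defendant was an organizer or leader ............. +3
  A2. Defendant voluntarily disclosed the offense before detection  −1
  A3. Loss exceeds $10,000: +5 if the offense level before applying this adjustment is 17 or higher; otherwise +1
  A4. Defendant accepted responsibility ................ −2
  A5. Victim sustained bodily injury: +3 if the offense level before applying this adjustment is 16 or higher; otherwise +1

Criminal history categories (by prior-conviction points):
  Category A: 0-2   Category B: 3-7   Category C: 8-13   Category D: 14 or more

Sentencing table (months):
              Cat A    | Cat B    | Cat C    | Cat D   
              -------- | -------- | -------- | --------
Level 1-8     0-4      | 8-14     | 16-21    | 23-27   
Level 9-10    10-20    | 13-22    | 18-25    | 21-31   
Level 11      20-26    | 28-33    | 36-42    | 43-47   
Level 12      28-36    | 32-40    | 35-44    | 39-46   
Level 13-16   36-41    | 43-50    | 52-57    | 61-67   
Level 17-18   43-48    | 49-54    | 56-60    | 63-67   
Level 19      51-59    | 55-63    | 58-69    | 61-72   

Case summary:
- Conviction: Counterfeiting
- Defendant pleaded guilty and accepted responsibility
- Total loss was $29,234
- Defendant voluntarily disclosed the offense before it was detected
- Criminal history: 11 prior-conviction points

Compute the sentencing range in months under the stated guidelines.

16-21 months

Base offense level for counterfeiting: 9.
A1 does not apply.
A2 applies: 9 − 1 = 8.
A3 applies (level before this adjustment is 8 < 17, so +1): 8 + 1 = 9.
A4 applies: 9 − 2 = 7.
Final offense level: 7.
Criminal history: 11 prior points → Category C (8-13).
Level 7 falls in the 1-8 band.
Grid: Level 1-8 × Category C = 16-21 months.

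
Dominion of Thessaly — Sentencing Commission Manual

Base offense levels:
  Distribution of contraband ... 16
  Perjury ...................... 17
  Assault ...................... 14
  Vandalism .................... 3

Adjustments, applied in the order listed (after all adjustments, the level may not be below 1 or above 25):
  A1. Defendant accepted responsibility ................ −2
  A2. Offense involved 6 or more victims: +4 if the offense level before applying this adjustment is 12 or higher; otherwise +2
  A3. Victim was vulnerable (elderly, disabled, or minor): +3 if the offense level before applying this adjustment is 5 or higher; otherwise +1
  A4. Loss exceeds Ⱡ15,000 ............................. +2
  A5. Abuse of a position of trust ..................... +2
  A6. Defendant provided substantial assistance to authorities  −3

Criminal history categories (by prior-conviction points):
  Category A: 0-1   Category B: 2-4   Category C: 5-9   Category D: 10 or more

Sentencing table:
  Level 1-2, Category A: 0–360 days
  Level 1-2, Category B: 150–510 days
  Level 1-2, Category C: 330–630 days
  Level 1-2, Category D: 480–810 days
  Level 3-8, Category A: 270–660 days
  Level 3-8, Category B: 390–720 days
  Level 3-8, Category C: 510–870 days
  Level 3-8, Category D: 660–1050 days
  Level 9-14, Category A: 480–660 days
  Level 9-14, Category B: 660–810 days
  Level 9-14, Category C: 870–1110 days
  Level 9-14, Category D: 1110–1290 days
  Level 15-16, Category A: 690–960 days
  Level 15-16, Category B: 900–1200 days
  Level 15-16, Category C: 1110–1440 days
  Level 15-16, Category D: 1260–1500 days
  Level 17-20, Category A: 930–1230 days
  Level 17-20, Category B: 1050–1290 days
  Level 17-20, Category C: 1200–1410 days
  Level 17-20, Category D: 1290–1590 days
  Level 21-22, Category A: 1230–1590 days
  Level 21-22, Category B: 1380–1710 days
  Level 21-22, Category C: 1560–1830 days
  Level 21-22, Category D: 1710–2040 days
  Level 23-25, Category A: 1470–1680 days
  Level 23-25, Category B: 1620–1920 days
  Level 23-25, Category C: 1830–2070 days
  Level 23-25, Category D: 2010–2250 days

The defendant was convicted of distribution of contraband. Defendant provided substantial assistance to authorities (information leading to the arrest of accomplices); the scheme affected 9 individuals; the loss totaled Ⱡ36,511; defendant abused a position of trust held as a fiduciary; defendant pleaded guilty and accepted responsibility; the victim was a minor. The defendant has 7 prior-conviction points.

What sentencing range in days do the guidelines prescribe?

Base offense level for distribution of contraband: 16.
A1 applies: 16 − 2 = 14.
A2 applies (level before this adjustment is 14 ≥ 12, so +4): 14 + 4 = 18.
A3 applies (level before this adjustment is 18 ≥ 5, so +3): 18 + 3 = 21.
A4 applies: 21 + 2 = 23.
A5 applies: 23 + 2 = 25.
A6 applies: 25 − 3 = 22.
Final offense level: 22.
Criminal history: 7 prior points → Category C (5-9).
Level 22 falls in the 21-22 band.
Grid: Level 21-22 × Category C = 1560-1830 days.

1560-1830 days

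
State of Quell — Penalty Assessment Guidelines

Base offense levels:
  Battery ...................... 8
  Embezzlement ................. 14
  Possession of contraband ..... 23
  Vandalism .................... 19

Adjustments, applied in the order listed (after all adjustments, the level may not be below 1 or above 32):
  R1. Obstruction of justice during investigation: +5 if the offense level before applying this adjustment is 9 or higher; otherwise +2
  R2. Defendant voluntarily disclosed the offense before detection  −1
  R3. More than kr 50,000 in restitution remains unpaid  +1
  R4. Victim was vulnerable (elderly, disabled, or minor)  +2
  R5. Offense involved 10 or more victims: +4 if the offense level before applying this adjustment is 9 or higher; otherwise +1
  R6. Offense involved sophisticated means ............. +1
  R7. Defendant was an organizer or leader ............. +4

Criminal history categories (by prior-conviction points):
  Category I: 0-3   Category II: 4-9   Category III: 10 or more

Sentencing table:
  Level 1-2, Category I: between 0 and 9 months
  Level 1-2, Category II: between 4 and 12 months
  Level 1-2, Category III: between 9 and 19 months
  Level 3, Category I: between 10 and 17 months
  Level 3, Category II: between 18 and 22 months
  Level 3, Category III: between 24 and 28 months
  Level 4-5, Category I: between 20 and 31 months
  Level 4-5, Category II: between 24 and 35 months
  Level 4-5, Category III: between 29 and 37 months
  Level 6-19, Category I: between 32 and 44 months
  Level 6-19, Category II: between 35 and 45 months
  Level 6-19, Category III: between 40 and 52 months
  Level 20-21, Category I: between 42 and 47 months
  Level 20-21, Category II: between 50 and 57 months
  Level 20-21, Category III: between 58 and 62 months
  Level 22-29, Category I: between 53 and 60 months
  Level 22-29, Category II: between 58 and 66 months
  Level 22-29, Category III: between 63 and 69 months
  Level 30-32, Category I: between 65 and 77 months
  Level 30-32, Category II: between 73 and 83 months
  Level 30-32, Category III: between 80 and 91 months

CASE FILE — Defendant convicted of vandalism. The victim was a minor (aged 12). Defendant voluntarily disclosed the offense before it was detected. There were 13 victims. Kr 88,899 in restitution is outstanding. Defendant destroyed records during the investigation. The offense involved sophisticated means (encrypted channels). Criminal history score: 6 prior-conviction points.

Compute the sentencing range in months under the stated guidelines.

Base offense level for vandalism: 19.
R1 applies (level before this adjustment is 19 ≥ 9, so +5): 19 + 5 = 24.
R2 applies: 24 − 1 = 23.
R3 applies: 23 + 1 = 24.
R4 applies: 24 + 2 = 26.
R5 applies (level before this adjustment is 26 ≥ 9, so +4): 26 + 4 = 30.
R6 applies: 30 + 1 = 31.
Final offense level: 31.
Criminal history: 6 prior points → Category II (4-9).
Level 31 falls in the 30-32 band.
Grid: Level 30-32 × Category II = 73-83 months.

73-83 months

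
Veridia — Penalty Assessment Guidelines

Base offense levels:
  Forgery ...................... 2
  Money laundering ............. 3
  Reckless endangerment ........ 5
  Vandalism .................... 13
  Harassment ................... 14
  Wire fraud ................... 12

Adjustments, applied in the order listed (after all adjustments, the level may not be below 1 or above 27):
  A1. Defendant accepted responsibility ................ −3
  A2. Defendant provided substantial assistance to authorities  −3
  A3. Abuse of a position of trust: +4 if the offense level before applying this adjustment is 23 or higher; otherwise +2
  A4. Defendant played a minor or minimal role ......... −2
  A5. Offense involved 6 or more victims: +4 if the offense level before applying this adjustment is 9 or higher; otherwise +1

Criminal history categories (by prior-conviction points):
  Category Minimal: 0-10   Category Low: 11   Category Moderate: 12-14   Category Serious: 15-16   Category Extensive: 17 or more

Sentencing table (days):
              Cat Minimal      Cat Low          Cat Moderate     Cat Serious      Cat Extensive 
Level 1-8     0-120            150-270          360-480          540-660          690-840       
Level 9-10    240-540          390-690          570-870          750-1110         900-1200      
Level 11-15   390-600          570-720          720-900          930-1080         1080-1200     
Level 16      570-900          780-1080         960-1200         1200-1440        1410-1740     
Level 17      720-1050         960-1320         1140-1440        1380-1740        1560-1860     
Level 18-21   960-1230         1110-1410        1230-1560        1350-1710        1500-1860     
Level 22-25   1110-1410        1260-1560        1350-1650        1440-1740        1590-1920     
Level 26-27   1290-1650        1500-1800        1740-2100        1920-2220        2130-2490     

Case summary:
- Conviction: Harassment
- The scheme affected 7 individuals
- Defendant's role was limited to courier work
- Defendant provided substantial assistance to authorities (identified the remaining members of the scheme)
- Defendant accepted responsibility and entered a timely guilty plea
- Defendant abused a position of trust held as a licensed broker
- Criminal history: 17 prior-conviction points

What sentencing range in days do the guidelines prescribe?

Base offense level for harassment: 14.
A1 applies: 14 − 3 = 11.
A2 applies: 11 − 3 = 8.
A3 applies (level before this adjustment is 8 < 23, so +2): 8 + 2 = 10.
A4 applies: 10 − 2 = 8.
A5 applies (level before this adjustment is 8 < 9, so +1): 8 + 1 = 9.
Final offense level: 9.
Criminal history: 17 prior points → Category Extensive (17+).
Level 9 falls in the 9-10 band.
Grid: Level 9-10 × Category Extensive = 900-1200 days.

900-1200 days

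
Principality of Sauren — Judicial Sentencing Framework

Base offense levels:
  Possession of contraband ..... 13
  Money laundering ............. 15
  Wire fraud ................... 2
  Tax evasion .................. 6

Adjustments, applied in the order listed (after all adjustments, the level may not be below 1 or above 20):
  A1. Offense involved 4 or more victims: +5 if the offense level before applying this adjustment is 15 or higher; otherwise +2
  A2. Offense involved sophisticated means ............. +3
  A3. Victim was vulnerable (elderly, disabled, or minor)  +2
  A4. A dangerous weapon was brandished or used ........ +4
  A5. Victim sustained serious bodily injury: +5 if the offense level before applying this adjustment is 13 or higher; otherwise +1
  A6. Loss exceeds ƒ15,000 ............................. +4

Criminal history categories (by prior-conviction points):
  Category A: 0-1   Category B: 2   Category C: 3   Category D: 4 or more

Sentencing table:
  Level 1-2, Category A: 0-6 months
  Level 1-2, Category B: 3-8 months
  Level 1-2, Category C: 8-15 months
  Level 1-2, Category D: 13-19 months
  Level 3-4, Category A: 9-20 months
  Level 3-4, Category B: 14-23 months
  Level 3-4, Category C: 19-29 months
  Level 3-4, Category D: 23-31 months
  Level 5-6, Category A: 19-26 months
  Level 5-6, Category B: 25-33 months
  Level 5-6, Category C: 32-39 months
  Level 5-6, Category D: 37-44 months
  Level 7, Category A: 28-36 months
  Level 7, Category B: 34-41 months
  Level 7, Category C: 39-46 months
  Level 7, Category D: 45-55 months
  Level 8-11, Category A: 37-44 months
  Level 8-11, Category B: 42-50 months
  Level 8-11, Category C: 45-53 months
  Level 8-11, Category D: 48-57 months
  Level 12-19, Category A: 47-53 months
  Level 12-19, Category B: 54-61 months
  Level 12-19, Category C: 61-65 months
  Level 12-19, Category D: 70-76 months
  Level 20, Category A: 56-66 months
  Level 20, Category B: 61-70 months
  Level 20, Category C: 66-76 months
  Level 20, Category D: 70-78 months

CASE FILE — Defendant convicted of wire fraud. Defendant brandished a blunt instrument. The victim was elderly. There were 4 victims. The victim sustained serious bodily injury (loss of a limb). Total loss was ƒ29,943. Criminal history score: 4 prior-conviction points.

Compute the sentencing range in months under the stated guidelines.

70-76 months

Base offense level for wire fraud: 2.
A1 applies (level before this adjustment is 2 < 15, so +2): 2 + 2 = 4.
A2 does not apply.
A3 applies: 4 + 2 = 6.
A4 applies: 6 + 4 = 10.
A5 applies (level before this adjustment is 10 < 13, so +1): 10 + 1 = 11.
A6 applies: 11 + 4 = 15.
Final offense level: 15.
Criminal history: 4 prior points → Category D (4+).
Level 15 falls in the 12-19 band.
Grid: Level 12-19 × Category D = 70-76 months.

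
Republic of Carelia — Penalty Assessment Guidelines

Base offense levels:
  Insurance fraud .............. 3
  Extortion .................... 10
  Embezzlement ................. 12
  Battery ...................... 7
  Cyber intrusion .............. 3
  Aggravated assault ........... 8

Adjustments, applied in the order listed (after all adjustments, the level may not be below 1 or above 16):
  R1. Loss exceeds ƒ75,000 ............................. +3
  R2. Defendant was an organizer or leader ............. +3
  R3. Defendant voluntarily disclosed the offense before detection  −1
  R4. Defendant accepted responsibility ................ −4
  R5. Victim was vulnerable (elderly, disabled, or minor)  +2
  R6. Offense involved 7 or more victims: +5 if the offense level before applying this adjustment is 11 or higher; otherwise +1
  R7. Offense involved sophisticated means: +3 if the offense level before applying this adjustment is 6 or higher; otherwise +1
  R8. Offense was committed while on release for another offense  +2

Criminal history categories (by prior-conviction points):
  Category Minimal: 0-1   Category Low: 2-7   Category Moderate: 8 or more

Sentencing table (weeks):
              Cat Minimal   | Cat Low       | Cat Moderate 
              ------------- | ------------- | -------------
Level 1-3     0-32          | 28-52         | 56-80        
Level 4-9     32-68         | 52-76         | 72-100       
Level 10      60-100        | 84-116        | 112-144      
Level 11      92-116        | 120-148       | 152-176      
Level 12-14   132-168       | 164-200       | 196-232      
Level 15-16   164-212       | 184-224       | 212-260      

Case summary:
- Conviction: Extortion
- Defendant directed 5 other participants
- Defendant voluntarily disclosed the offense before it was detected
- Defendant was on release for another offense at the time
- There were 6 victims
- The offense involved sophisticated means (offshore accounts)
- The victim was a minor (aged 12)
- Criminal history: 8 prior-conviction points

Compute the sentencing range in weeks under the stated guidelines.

212-260 weeks

Base offense level for extortion: 10.
R2 applies: 10 + 3 = 13.
R3 applies: 13 − 1 = 12.
R4 does not apply.
R5 applies: 12 + 2 = 14.
R7 applies (level before this adjustment is 14 ≥ 6, so +3): 14 + 3 = 17.
R8 applies: 17 + 2 = 19.
Level 19 exceeds the maximum of 16; capped at 16.
Final offense level: 16.
Criminal history: 8 prior points → Category Moderate (8+).
Level 16 falls in the 15-16 band.
Grid: Level 15-16 × Category Moderate = 212-260 weeks.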